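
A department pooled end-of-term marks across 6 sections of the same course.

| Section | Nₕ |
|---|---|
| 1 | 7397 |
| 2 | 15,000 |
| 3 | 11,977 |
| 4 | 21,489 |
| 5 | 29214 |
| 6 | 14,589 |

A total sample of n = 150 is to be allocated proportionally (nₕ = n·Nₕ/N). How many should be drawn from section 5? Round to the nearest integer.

44

Share of section 5 = 29214/99666 = 0.29312.
Allocate 150 × 0.29312 = 43.968... → 44.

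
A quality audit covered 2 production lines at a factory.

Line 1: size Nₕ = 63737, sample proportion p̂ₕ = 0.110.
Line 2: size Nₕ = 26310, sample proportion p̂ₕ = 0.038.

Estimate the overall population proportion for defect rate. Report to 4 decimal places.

Wₕ = Nₕ/N with N = 90047: 0.7078, 0.2922.
p̂_st = 0.7078·0.110 + 0.2922·0.038 ≈ 0.088963... → 0.0890.

0.0890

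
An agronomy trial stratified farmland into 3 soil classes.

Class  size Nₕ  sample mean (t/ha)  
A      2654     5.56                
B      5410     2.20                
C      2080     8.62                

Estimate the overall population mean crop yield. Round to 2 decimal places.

x̄_st = (Σ Nₕx̄ₕ) / (Σ Nₕ) = (2654·5.56 + 5410·2.20 + 2080·8.62) / 10144
= 44587.84 / 10144 = 4.3955... → 4.40.

4.40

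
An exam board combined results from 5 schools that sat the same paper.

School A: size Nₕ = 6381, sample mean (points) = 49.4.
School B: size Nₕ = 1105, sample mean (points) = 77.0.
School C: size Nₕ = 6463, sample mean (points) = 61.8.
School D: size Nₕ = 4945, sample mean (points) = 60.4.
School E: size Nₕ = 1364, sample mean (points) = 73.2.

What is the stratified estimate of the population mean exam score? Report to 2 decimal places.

59.15

N = 6381 + 1105 + 6463 + 4945 + 1364 = 20258.
Overall mean = Σ (Nₕ/N)·x̄ₕ — weight by population share, not a simple average.
Σ Nₕx̄ₕ = 6381·49.4 + 1105·77.0 + 6463·61.8 + 4945·60.4 + 1364·73.2 = 315221.4 + 85085 + 399413.4 + 298678 + 99844.8 = 1198242.6.
Divide by N: 1198242.6 / 20258 = 59.1491... → 59.15.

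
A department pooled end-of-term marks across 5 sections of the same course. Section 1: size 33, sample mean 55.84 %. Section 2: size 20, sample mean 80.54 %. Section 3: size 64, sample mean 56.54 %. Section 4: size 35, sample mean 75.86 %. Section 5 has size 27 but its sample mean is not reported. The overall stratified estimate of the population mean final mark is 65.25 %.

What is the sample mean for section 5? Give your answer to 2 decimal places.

72.32

N = 33 + 20 + 64 + 35 + 27 = 179.
Overall total = μ·N = 65.25·179 = 11679.75.
Subtract the known strata: 33·55.84 + 20·80.54 + 64·56.54 + 35·75.86 = 9727.18.
Remaining total for section 5: 11679.75 − 9727.18 = 1952.57.
Divide by its size: 1952.57 / 27 = 72.3174... → 72.32.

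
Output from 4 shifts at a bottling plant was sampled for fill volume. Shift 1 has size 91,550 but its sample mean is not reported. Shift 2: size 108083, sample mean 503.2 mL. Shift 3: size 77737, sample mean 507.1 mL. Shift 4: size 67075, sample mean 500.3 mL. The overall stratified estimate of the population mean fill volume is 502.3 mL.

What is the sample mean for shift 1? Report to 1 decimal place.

498.6

Σ Nₕx̄ₕ = N·μ, so 91550·x̄_1 = 344445·502.3 − (108083·503.2 + 77737·507.1 + 67075·500.3).
= 173014723.5 − 127365420.8 = 45649302.7.
x̄_1 = 45649302.7 / 91550 = 498.627... → 498.6.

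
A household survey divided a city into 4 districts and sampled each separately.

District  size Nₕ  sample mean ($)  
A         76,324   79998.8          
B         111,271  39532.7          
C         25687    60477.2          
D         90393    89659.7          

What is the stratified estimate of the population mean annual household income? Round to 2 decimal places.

x̄_st = (Σ Nₕx̄ₕ) / (Σ Nₕ) = (76324·79998.8 + 111271·39532.7 + 25687·60477.2 + 90393·89659.7) / 303675
= 20162758571.4 / 303675 = 66395.8461... → 66395.85.

66395.85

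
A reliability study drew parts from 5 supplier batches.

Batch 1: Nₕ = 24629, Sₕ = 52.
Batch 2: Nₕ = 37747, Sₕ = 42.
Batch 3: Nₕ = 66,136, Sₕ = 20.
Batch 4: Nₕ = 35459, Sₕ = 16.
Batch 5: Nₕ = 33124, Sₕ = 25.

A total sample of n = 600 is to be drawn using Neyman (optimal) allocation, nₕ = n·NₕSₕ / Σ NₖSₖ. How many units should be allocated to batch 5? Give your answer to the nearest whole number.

89

Σ NₕSₕ = 24629·52 + 37747·42 + 66136·20 + 35459·16 + 33124·25 = 5584246.
Share for 5: 828100/5584246 = 0.14829.
n_5 = 600 × 0.14829 = 88.975... → 89.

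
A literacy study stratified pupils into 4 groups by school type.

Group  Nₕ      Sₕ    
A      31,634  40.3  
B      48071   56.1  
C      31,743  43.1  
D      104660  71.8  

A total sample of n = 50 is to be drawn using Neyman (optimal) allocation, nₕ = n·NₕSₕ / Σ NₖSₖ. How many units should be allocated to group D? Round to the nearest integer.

Σ NₕSₕ = 31634·40.3 + 48071·56.1 + 31743·43.1 + 104660·71.8 = 12854344.6.
Share for D: 7514588/12854344.6 = 0.58460.
n_D = 50 × 0.58460 = 29.230... → 29.

29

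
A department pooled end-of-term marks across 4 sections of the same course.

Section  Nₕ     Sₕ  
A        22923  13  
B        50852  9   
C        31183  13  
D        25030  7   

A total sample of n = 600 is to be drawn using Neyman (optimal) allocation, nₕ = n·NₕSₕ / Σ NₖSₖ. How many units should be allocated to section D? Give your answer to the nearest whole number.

79

Σ NₕSₕ = 22923·13 + 50852·9 + 31183·13 + 25030·7 = 1336256.
Share for D: 175210/1336256 = 0.13112.
n_D = 600 × 0.13112 = 78.672... → 79.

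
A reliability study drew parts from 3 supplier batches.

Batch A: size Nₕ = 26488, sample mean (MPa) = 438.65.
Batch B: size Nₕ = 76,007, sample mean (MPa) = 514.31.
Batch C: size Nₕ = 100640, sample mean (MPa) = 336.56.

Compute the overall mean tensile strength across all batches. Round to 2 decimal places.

x̄_st = (Σ Nₕx̄ₕ) / (Σ Nₕ) = (26488·438.65 + 76007·514.31 + 100640·336.56) / 203135
= 84581519.77 / 203135 = 416.3808... → 416.38.

416.38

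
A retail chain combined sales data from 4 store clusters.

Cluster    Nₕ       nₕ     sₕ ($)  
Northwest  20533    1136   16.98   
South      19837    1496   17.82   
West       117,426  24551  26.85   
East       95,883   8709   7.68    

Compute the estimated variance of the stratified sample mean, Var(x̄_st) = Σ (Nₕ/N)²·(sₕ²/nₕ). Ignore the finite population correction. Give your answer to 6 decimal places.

0.010220

N = 253679; Wₕ = Nₕ/N.
cluster Northwest: (20533/253679)²·16.98²/1136 = 0.001662772
cluster South: (19837/253679)²·17.82²/1496 = 0.001297976
cluster West: (117426/253679)²·26.85²/24551 = 0.006291858
cluster East: (95883/253679)²·7.68²/8709 = 0.000967539
Sum = 0.010220145 → 0.010220.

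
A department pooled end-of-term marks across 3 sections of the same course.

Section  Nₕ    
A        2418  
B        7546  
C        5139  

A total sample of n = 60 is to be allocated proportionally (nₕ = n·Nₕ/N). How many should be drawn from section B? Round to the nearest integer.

Share of section B = 7546/15103 = 0.49964.
Allocate 60 × 0.49964 = 29.978... → 30.

30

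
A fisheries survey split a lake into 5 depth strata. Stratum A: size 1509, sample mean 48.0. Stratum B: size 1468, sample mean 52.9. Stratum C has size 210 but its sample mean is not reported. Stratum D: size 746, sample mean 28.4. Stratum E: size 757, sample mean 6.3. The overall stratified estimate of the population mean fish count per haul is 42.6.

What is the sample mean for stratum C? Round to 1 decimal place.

N = 1509 + 1468 + 210 + 746 + 757 = 4690.
Overall total = μ·N = 42.6·4690 = 199794.
Subtract the known strata: 1509·48.0 + 1468·52.9 + 746·28.4 + 757·6.3 = 176044.7.
Remaining total for stratum C: 199794 − 176044.7 = 23749.3.
Divide by its size: 23749.3 / 210 = 113.092... → 113.1.

113.1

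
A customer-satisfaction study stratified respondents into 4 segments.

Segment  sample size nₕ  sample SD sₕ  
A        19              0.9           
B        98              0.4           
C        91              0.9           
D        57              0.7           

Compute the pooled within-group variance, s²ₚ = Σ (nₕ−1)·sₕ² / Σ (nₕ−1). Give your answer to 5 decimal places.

0.49977

A: (19−1)·0.9² = 18·0.81 = 14.58
B: (98−1)·0.4² = 97·0.16 = 15.52
C: (91−1)·0.9² = 90·0.81 = 72.9
D: (57−1)·0.7² = 56·0.49 = 27.44
Numerator = 130.44; denominator = Σ(nₕ−1) = 261.
s²ₚ = 130.44/261 = 0.4997701... → 0.49977.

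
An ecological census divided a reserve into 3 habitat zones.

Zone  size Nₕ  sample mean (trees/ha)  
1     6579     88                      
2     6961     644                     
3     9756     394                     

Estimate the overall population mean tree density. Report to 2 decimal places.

382.28

N = 6579 + 6961 + 9756 = 23296.
Weight each subgroup mean by Nₕ/N and sum.
Σ Nₕx̄ₕ = 6579·88 + 6961·644 + 9756·394 = 578952 + 4482884 + 3843864 = 8905700.
Divide by N: 8905700 / 23296 = 382.2845... → 382.28.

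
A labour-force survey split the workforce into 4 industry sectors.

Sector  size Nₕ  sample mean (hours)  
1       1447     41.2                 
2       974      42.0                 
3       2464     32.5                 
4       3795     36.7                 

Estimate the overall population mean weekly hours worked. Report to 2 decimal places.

36.85

N = 8680; weights Wₕ = Nₕ/N = (0.1667, 0.1122, 0.2839, 0.4372).
x̄_st = Σ Wₕ·x̄ₕ = 0.1667·41.2 + 0.1122·42.0 + 0.2839·32.5 + 0.4372·36.7 ≈ 36.8526...
→ 36.85.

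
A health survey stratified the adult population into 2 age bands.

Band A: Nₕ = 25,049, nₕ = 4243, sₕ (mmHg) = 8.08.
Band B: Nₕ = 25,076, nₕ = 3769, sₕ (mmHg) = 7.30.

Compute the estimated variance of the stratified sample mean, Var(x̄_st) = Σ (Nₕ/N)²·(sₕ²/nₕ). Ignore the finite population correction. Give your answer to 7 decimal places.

0.0073811

N = 50125; Wₕ = Nₕ/N.
band A: (25049/50125)²·8.08²/4243 = 0.0038425693
band B: (25076/50125)²·7.30²/3769 = 0.0035385663
Sum = 0.0073811355 → 0.0073811.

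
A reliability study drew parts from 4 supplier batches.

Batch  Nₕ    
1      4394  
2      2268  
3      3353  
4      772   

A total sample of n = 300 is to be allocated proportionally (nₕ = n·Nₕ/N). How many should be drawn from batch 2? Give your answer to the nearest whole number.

63

Share of batch 2 = 2268/10787 = 0.21025.
Allocate 300 × 0.21025 = 63.076... → 63.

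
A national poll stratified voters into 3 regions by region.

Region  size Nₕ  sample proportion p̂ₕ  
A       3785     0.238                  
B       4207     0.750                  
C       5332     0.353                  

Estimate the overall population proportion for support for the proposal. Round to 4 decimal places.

0.4457

N = 3785 + 4207 + 5332 = 13324.
Overall proportion = Σ (Nₕ/N)·p̂ₕ.
Σ Nₕp̂ₕ = 900.83 + 3155.25 + 1882.196 = 5938.276.
5938.276 / 13324 = 0.445683... → 0.4457.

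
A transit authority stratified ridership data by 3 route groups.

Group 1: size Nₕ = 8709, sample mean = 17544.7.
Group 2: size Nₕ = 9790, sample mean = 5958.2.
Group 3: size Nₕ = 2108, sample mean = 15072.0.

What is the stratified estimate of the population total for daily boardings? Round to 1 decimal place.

1: 8709·17544.7 = 152796792.3
2: 9790·5958.2 = 58330778
3: 2108·15072.0 = 31771776
τ̂ = Σ Nₕx̄ₕ = 242899346.3.

242899346.3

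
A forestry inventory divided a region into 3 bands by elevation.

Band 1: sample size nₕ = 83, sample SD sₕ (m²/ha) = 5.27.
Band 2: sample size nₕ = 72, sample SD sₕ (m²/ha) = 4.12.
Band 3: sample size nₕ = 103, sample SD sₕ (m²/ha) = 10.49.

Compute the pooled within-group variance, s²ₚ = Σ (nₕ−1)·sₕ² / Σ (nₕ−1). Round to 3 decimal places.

1: (83−1)·5.27² = 82·27.7729 = 2277.3778
2: (72−1)·4.12² = 71·16.9744 = 1205.1824
3: (103−1)·10.49² = 102·110.0401 = 11224.0902
Numerator = 14706.6504; denominator = Σ(nₕ−1) = 255.
s²ₚ = 14706.6504/255 = 57.67314... → 57.673.

57.673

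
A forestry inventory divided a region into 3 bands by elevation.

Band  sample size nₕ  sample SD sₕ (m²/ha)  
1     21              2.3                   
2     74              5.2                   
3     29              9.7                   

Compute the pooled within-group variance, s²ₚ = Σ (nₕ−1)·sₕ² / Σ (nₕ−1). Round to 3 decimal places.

Degrees of freedom: 20 + 73 + 28 = 121.
Σ(nₕ−1)sₕ² = 20·5.29 + 73·27.04 + 28·94.09 = 4714.24.
s²ₚ = 4714.24 / 121 = 38.96066... → 38.961.

38.961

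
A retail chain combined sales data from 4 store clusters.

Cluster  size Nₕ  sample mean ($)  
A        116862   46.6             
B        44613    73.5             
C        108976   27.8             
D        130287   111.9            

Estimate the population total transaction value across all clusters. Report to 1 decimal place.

A: 116862·46.6 = 5445769.2
B: 44613·73.5 = 3279055.5
C: 108976·27.8 = 3029532.8
D: 130287·111.9 = 14579115.3
τ̂ = Σ Nₕx̄ₕ = 26333472.8.

26333472.8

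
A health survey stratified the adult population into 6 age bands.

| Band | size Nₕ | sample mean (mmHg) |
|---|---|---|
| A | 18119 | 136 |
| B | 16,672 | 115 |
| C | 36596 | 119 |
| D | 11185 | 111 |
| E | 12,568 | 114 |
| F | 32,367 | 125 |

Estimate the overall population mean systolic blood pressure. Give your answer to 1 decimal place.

121.2

x̄_st = (Σ Nₕx̄ₕ) / (Σ Nₕ) = (18119·136 + 16672·115 + 36596·119 + 11185·111 + 12568·114 + 32367·125) / 127507
= 15456550 / 127507 = 121.221... → 121.2.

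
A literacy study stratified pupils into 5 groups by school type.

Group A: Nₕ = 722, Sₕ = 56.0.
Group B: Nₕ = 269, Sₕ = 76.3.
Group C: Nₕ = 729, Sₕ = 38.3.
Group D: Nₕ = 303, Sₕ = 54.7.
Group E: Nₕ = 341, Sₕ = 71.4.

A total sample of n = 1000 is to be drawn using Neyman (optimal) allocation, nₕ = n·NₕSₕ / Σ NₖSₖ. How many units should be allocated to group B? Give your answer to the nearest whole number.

Σ NₕSₕ = 722·56.0 + 269·76.3 + 729·38.3 + 303·54.7 + 341·71.4 = 129798.9.
Share for B: 20524.7/129798.9 = 0.15813.
n_B = 1000 × 0.15813 = 158.127... → 158.

158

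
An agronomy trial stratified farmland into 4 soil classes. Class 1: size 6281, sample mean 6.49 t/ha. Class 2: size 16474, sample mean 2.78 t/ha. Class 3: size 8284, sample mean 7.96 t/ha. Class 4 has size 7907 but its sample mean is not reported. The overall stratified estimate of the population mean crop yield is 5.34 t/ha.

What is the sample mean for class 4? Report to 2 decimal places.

N = 6281 + 16474 + 8284 + 7907 = 38946.
Overall total = μ·N = 5.34·38946 = 207971.64.
Subtract the known strata: 6281·6.49 + 16474·2.78 + 8284·7.96 = 152502.05.
Remaining total for class 4: 207971.64 − 152502.05 = 55469.59.
Divide by its size: 55469.59 / 7907 = 7.0153... → 7.02.

7.02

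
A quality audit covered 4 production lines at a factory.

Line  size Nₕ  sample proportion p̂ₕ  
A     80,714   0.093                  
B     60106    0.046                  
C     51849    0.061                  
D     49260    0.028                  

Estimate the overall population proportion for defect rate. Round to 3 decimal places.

0.061

Wₕ = Nₕ/N with N = 241929: 0.3336, 0.2484, 0.2143, 0.2036.
p̂_st = 0.3336·0.093 + 0.2484·0.046 + 0.2143·0.061 + 0.2036·0.028 ≈ 0.06123... → 0.061.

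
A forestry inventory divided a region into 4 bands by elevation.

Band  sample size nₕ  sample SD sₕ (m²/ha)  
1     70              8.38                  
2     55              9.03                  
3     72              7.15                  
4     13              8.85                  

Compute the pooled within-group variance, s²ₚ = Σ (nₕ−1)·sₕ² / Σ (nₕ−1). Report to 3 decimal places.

67.079

1: (70−1)·8.38² = 69·70.2244 = 4845.4836
2: (55−1)·9.03² = 54·81.5409 = 4403.2086
3: (72−1)·7.15² = 71·51.1225 = 3629.6975
4: (13−1)·8.85² = 12·78.3225 = 939.87
Numerator = 13818.2597; denominator = Σ(nₕ−1) = 206.
s²ₚ = 13818.2597/206 = 67.07893... → 67.079.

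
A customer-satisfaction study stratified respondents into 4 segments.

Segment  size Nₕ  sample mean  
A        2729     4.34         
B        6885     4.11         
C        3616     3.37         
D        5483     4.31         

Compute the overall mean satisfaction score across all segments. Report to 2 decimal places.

N = 18713; weights Wₕ = Nₕ/N = (0.1458, 0.3679, 0.1932, 0.2930).
x̄_st = Σ Wₕ·x̄ₕ = 0.1458·4.34 + 0.3679·4.11 + 0.1932·3.37 + 0.2930·4.31 ≈ 4.0591...
→ 4.06.

4.06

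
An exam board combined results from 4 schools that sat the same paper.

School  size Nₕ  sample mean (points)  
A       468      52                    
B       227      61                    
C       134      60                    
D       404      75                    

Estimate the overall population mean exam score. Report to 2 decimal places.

N = 1233; weights Wₕ = Nₕ/N = (0.3796, 0.1841, 0.1087, 0.3277).
x̄_st = Σ Wₕ·x̄ₕ = 0.3796·52 + 0.1841·61 + 0.1087·60 + 0.3277·75 ≈ 62.0624...
→ 62.06.

62.06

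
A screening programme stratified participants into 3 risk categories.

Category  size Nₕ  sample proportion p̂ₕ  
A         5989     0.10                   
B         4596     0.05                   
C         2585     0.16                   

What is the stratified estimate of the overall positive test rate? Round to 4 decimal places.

Wₕ = Nₕ/N with N = 13170: 0.4547, 0.3490, 0.1963.
p̂_st = 0.4547·0.10 + 0.3490·0.05 + 0.1963·0.16 ≈ 0.094328... → 0.0943.

0.0943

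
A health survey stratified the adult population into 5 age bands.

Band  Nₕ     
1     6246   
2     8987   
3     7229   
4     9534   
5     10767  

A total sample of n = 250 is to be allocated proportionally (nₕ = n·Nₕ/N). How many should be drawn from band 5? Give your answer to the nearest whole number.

63

N = 6246 + 8987 + 7229 + 9534 + 10767 = 42763.
n_5 = 250·10767/42763 = 62.946... → 63.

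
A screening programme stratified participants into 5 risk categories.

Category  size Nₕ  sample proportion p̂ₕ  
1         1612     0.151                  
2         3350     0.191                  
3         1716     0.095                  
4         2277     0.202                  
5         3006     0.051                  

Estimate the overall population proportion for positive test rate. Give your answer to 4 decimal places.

0.1387

Wₕ = Nₕ/N with N = 11961: 0.1348, 0.2801, 0.1435, 0.1904, 0.2513.
p̂_st = 0.1348·0.151 + 0.2801·0.191 + 0.1435·0.095 + 0.1904·0.202 + 0.2513·0.051 ≈ 0.138746... → 0.1387.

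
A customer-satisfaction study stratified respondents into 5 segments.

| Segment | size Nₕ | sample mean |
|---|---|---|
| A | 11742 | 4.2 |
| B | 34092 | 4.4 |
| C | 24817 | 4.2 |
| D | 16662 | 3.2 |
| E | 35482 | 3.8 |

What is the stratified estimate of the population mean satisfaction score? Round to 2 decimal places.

4.00

N = 11742 + 34092 + 24817 + 16662 + 35482 = 122795.
The stratified mean weights each stratum mean by its population share Nₕ/N.
Σ Nₕx̄ₕ = 11742·4.2 + 34092·4.4 + 24817·4.2 + 16662·3.2 + 35482·3.8 = 49316.4 + 150004.8 + 104231.4 + 53318.4 + 134831.6 = 491702.6.
Divide by N: 491702.6 / 122795 = 4.0043... → 4.00.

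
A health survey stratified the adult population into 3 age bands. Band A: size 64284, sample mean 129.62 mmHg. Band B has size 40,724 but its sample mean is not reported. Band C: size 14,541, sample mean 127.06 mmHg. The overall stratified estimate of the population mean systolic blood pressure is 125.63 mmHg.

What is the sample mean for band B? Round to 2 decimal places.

N = 64284 + 40724 + 14541 = 119549.
Overall total = μ·N = 125.63·119549 = 15018940.87.
Subtract the known strata: 64284·129.62 + 14541·127.06 = 10180071.54.
Remaining total for band B: 15018940.87 − 10180071.54 = 4838869.33.
Divide by its size: 4838869.33 / 40724 = 118.8211... → 118.82.

118.82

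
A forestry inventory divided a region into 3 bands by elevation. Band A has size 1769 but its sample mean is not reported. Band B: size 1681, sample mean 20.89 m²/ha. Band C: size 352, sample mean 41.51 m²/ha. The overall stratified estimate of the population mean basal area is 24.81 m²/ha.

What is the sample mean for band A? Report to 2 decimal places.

25.21

Σ Nₕx̄ₕ = N·μ, so 1769·x̄_A = 3802·24.81 − (1681·20.89 + 352·41.51).
= 94327.62 − 49727.61 = 44600.01.
x̄_A = 44600.01 / 1769 = 25.2120... → 25.21.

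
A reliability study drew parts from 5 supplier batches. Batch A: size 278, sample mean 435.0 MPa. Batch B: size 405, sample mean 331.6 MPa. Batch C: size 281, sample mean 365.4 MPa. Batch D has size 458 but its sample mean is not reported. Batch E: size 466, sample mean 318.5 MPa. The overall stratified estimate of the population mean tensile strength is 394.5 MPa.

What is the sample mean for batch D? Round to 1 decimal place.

Σ Nₕx̄ₕ = N·μ, so 458·x̄_D = 1888·394.5 − (278·435.0 + 405·331.6 + 281·365.4 + 466·318.5).
= 744816 − 506326.4 = 238489.6.
x̄_D = 238489.6 / 458 = 520.720... → 520.7.

520.7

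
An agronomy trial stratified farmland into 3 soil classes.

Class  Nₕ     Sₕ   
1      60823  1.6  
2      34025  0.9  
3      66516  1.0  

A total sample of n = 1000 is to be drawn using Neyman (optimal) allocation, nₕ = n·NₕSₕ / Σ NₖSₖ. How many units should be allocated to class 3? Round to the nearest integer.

1: NₕSₕ = 60823·1.6 = 97316.8
2: NₕSₕ = 34025·0.9 = 30622.5
3: NₕSₕ = 66516·1.0 = 66516
Σ NₕSₕ = 194455.3.
n_3 = 1000·66516/194455.3 = 342.063... → 342.

342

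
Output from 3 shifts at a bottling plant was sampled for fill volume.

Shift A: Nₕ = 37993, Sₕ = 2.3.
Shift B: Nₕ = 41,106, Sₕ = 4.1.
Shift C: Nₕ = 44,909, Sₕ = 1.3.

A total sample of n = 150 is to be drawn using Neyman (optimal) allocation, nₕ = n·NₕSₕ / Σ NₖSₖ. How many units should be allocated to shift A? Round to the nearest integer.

42

A: NₕSₕ = 37993·2.3 = 87383.9
B: NₕSₕ = 41106·4.1 = 168534.6
C: NₕSₕ = 44909·1.3 = 58381.7
Σ NₕSₕ = 314300.2.
n_A = 150·87383.9/314300.2 = 41.704... → 42.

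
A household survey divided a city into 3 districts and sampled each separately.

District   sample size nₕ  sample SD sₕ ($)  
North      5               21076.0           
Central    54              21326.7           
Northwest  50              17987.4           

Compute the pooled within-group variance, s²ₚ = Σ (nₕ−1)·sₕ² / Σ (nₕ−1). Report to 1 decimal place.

North: (5−1)·21076.0² = 4·444197776 = 1776791104
Central: (54−1)·21326.7² = 53·454828132.89 = 24105891043.17
Northwest: (50−1)·17987.4² = 49·323546558.76 = 15853781379.24
Numerator = 41736463526.41; denominator = Σ(nₕ−1) = 106.
s²ₚ = 41736463526.41/106 = 393740221.947... → 393740221.9.

393740221.9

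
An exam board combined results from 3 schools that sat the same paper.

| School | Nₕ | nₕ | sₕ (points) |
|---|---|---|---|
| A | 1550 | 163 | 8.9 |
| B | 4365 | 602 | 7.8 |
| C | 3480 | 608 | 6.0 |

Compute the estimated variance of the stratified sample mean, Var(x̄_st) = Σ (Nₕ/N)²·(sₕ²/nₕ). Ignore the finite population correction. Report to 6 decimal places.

N = 9395; Wₕ = Nₕ/N.
school A: (1550/9395)²·8.9²/163 = 0.013227027
school B: (4365/9395)²·7.8²/602 = 0.021815624
school C: (3480/9395)²·6.0²/608 = 0.008123886
Sum = 0.043166537 → 0.043167.

0.043167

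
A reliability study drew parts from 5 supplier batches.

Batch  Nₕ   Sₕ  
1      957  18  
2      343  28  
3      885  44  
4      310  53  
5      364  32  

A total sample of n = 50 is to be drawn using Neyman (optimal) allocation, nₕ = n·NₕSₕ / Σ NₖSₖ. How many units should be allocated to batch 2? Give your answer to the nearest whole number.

Σ NₕSₕ = 957·18 + 343·28 + 885·44 + 310·53 + 364·32 = 93848.
Share for 2: 9604/93848 = 0.10234.
n_2 = 50 × 0.10234 = 5.117... → 5.

5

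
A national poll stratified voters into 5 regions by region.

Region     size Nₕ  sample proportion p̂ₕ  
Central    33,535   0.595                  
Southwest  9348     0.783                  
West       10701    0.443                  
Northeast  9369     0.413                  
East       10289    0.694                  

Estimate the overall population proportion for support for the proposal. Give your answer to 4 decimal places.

0.5874

Wₕ = Nₕ/N with N = 73242: 0.4579, 0.1276, 0.1461, 0.1279, 0.1405.
p̂_st = 0.4579·0.595 + 0.1276·0.783 + 0.1461·0.443 + 0.1279·0.413 + 0.1405·0.694 ≈ 0.587413... → 0.5874.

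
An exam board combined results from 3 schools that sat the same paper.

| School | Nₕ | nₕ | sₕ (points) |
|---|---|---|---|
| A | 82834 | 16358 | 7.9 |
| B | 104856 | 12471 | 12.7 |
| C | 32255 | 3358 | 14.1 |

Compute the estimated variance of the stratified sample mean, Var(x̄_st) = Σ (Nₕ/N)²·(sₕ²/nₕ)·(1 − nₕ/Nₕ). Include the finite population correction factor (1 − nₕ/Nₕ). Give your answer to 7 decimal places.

0.0041648

N = 219945; Wₕ = Nₕ/N.
school A: (82834/219945)²·7.9²/16358·(1 − 16358/82834) = 0.0004342795
school B: (104856/219945)²·12.7²/12471·(1 − 12471/104856) = 0.0025898388
school C: (32255/219945)²·14.1²/3358·(1 − 3358/32255) = 0.0011407202
Sum = 0.0041648385 → 0.0041648.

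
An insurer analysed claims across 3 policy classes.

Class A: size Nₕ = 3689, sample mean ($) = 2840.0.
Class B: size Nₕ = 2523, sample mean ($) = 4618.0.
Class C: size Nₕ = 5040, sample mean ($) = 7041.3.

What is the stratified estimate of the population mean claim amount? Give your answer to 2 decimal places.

5120.52

x̄_st = (Σ Nₕx̄ₕ) / (Σ Nₕ) = (3689·2840.0 + 2523·4618.0 + 5040·7041.3) / 11252
= 57616126 / 11252 = 5120.5231... → 5120.52.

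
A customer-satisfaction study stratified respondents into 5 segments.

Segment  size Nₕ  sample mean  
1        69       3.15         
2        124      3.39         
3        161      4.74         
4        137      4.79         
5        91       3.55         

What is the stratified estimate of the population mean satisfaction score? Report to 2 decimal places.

4.09

x̄_st = (Σ Nₕx̄ₕ) / (Σ Nₕ) = (69·3.15 + 124·3.39 + 161·4.74 + 137·4.79 + 91·3.55) / 582
= 2380.13 / 582 = 4.0896... → 4.09.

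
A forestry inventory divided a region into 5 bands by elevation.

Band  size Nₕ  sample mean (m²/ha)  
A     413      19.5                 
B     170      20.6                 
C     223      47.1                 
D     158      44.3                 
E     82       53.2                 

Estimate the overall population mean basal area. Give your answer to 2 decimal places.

x̄_st = (Σ Nₕx̄ₕ) / (Σ Nₕ) = (413·19.5 + 170·20.6 + 223·47.1 + 158·44.3 + 82·53.2) / 1046
= 33420.6 / 1046 = 31.9509... → 31.95.

31.95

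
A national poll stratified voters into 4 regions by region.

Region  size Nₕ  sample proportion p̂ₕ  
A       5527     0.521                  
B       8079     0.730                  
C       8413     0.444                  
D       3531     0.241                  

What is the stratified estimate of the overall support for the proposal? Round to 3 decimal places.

Wₕ = Nₕ/N with N = 25550: 0.2163, 0.3162, 0.3293, 0.1382.
p̂_st = 0.2163·0.521 + 0.3162·0.730 + 0.3293·0.444 + 0.1382·0.241 ≈ 0.52304... → 0.523.

0.523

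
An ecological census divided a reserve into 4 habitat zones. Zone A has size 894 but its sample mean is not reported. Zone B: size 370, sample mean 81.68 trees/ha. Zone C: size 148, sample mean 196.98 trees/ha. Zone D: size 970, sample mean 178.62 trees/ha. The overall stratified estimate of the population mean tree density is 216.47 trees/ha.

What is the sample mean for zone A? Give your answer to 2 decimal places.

316.55

N = 894 + 370 + 148 + 970 = 2382.
Overall total = μ·N = 216.47·2382 = 515631.54.
Subtract the known strata: 370·81.68 + 148·196.98 + 970·178.62 = 232636.04.
Remaining total for zone A: 515631.54 − 232636.04 = 282995.5.
Divide by its size: 282995.5 / 894 = 316.5498... → 316.55.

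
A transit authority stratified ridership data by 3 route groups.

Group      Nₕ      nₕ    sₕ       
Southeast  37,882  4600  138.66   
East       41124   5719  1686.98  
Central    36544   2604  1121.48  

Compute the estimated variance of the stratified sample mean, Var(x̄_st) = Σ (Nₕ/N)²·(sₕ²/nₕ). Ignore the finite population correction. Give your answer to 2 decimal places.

N = 115550. Term for each stratum: Wₕ²sₕ²/nₕ.
Var(x̄_st) = 0.44923 + 63.03047 + 48.30970 = 111.78941 → 111.79.

111.79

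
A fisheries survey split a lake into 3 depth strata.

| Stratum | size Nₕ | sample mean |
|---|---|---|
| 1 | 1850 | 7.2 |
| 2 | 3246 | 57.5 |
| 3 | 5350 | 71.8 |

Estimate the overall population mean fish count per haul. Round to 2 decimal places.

55.92

x̄_st = (Σ Nₕx̄ₕ) / (Σ Nₕ) = (1850·7.2 + 3246·57.5 + 5350·71.8) / 10446
= 584095 / 10446 = 55.9157... → 55.92.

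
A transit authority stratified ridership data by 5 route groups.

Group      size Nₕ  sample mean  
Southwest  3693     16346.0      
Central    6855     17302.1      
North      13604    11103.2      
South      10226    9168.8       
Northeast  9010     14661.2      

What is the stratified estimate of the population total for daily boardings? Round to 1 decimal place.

555877167.1

Southwest: 3693·16346.0 = 60365778
Central: 6855·17302.1 = 118605895.5
North: 13604·11103.2 = 151047932.8
South: 10226·9168.8 = 93760148.8
Northeast: 9010·14661.2 = 132097412
τ̂ = Σ Nₕx̄ₕ = 555877167.1.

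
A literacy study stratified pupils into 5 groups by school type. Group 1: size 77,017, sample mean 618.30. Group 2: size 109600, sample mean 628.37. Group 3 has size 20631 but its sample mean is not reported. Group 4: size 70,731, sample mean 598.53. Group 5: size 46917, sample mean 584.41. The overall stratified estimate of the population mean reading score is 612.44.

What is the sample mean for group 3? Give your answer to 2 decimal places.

617.37

Σ Nₕx̄ₕ = N·μ, so 20631·x̄_3 = 324896·612.44 − (77017·618.30 + 109600·628.37 + 70731·598.53 + 46917·584.41).
= 198979306.24 − 186242352.5 = 12736953.74.
x̄_3 = 12736953.74 / 20631 = 617.3697... → 617.37.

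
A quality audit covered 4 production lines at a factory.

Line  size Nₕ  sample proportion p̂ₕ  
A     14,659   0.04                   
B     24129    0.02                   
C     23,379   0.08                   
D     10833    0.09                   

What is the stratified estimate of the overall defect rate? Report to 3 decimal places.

0.054

N = 14659 + 24129 + 23379 + 10833 = 73000.
Overall proportion = Σ (Nₕ/N)·p̂ₕ.
Σ Nₕp̂ₕ = 586.36 + 482.58 + 1870.32 + 974.97 = 3914.23.
3914.23 / 73000 = 0.05362... → 0.054.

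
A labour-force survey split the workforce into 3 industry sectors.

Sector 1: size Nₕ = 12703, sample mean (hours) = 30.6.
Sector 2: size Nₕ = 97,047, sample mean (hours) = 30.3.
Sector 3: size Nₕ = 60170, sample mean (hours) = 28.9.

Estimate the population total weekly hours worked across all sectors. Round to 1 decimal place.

5068148.9

1: 12703·30.6 = 388711.8
2: 97047·30.3 = 2940524.1
3: 60170·28.9 = 1738913
τ̂ = Σ Nₕx̄ₕ = 5068148.9.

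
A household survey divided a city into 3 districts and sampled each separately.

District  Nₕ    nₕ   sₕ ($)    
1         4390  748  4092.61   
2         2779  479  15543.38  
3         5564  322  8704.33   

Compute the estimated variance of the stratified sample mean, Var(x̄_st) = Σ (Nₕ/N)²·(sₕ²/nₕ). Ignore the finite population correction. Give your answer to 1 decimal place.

N = 12733. Term for each stratum: Wₕ²sₕ²/nₕ.
Var(x̄_st) = 2661.7465 + 24025.4224 + 44929.0865 = 71616.2553 → 71616.3.

71616.3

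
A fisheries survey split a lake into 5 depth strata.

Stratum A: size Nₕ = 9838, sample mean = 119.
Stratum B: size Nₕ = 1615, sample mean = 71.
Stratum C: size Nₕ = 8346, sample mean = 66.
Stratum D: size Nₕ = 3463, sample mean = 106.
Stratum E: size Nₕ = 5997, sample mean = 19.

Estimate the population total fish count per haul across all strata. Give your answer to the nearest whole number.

Population total = Σ Nₕ·x̄ₕ (each stratum's size times its mean).
9838·119 + 1615·71 + 8346·66 + 3463·106 + 5997·19 = 1170722 + 114665 + 550836 + 367078 + 113943 = 2317244.

2317244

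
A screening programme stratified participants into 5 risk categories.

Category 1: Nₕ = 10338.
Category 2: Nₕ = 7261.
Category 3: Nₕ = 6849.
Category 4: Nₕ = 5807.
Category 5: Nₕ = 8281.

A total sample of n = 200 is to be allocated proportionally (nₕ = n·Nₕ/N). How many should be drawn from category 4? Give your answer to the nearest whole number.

Share of category 4 = 5807/38536 = 0.15069.
Allocate 200 × 0.15069 = 30.138... → 30.

30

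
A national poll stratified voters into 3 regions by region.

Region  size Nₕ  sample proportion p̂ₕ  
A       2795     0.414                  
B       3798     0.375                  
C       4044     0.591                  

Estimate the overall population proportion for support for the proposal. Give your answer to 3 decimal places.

0.467

N = 2795 + 3798 + 4044 = 10637.
Overall proportion = Σ (Nₕ/N)·p̂ₕ.
Σ Nₕp̂ₕ = 1157.13 + 1424.25 + 2390.004 = 4971.384.
4971.384 / 10637 = 0.46737... → 0.467.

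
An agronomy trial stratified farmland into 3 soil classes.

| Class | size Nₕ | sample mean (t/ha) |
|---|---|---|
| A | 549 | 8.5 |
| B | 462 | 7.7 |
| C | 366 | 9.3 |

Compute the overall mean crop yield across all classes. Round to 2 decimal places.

8.44

N = 549 + 462 + 366 = 1377.
Overall mean = Σ (Nₕ/N)·x̄ₕ — weight by population share, not a simple average.
Σ Nₕx̄ₕ = 549·8.5 + 462·7.7 + 366·9.3 = 4666.5 + 3557.4 + 3403.8 = 11627.7.
Divide by N: 11627.7 / 1377 = 8.4442... → 8.44.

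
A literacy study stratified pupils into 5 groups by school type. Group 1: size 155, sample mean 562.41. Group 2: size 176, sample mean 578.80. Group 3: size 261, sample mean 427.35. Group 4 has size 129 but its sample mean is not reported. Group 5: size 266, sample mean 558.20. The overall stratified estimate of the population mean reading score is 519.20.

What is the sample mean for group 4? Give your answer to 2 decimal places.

491.38

N = 155 + 176 + 261 + 129 + 266 = 987.
Overall total = μ·N = 519.20·987 = 512450.4.
Subtract the known strata: 155·562.41 + 176·578.80 + 261·427.35 + 266·558.20 = 449061.9.
Remaining total for group 4: 512450.4 − 449061.9 = 63388.5.
Divide by its size: 63388.5 / 129 = 491.3837... → 491.38.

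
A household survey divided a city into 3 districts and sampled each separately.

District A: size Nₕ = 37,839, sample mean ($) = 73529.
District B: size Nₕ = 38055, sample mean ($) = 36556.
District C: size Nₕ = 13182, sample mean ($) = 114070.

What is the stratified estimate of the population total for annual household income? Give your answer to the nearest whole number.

5677073151

A: 37839·73529 = 2782263831
B: 38055·36556 = 1391138580
C: 13182·114070 = 1503670740
τ̂ = Σ Nₕx̄ₕ = 5677073151.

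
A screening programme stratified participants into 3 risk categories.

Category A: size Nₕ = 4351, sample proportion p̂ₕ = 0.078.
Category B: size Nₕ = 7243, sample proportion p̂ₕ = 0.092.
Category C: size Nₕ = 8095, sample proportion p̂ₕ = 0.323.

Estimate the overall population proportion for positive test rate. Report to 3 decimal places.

N = 4351 + 7243 + 8095 = 19689.
Overall proportion = Σ (Nₕ/N)·p̂ₕ.
Σ Nₕp̂ₕ = 339.378 + 666.356 + 2614.685 = 3620.419.
3620.419 / 19689 = 0.18388... → 0.184.

0.184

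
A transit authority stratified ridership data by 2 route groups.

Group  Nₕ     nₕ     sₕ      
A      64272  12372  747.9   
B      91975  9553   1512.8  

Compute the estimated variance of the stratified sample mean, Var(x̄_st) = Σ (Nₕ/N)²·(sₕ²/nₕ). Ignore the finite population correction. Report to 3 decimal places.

90.662

N = 156247; Wₕ = Nₕ/N.
group A: (64272/156247)²·747.9²/12372 = 7.650105
group B: (91975/156247)²·1512.8²/9553 = 83.011731
Sum = 90.661837 → 90.662.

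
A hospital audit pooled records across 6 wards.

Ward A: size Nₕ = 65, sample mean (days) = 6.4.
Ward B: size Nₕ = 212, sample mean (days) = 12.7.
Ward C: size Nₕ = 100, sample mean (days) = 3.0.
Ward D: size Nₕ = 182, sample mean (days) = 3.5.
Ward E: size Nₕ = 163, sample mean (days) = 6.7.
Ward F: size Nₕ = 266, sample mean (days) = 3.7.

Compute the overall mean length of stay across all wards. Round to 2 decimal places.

6.20

N = 65 + 212 + 100 + 182 + 163 + 266 = 988.
Weight each subgroup mean by Nₕ/N and sum.
Σ Nₕx̄ₕ = 65·6.4 + 212·12.7 + 100·3.0 + 182·3.5 + 163·6.7 + 266·3.7 = 416 + 2692.4 + 300 + 637 + 1092.1 + 984.2 = 6121.7.
Divide by N: 6121.7 / 988 = 6.1961... → 6.20.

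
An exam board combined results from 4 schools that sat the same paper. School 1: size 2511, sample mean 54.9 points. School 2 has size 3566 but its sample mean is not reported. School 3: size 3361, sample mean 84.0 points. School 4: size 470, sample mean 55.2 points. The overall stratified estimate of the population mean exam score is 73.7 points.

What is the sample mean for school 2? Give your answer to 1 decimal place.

79.7

Σ Nₕx̄ₕ = N·μ, so 3566·x̄_2 = 9908·73.7 − (2511·54.9 + 3361·84.0 + 470·55.2).
= 730219.6 − 446121.9 = 284097.7.
x̄_2 = 284097.7 / 3566 = 79.668... → 79.7.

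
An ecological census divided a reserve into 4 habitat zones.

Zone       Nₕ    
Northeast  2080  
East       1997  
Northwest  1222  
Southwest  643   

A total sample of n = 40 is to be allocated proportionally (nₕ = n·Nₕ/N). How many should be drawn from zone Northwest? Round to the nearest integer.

N = 2080 + 1997 + 1222 + 643 = 5942.
n_Northwest = 40·1222/5942 = 8.226... → 8.

8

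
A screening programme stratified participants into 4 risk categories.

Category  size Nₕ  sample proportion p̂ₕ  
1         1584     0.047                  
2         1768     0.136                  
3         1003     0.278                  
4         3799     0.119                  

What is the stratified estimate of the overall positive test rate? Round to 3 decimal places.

N = 1584 + 1768 + 1003 + 3799 = 8154.
Overall proportion = Σ (Nₕ/N)·p̂ₕ.
Σ Nₕp̂ₕ = 74.448 + 240.448 + 278.834 + 452.081 = 1045.811.
1045.811 / 8154 = 0.12826... → 0.128.

0.128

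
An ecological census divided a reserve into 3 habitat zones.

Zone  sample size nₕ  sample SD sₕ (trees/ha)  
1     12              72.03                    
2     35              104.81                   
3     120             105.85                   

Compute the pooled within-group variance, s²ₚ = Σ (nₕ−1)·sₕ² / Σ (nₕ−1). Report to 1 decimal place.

10755.3

1: (12−1)·72.03² = 11·5188.3209 = 57071.5299
2: (35−1)·104.81² = 34·10985.1361 = 373494.6274
3: (120−1)·105.85² = 119·11204.2225 = 1333302.4775
Numerator = 1763868.6348; denominator = Σ(nₕ−1) = 164.
s²ₚ = 1763868.6348/164 = 10755.297... → 10755.3.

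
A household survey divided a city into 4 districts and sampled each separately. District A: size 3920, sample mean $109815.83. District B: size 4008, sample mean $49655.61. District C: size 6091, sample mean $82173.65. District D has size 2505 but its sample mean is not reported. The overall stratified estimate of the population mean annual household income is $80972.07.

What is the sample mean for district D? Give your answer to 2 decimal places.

N = 3920 + 4008 + 6091 + 2505 = 16524.
Overall total = μ·N = 80972.07·16524 = 1337982484.68.
Subtract the known strata: 3920·109815.83 + 4008·49655.61 + 6091·82173.65 = 1130017440.63.
Remaining total for district D: 1337982484.68 − 1130017440.63 = 207965044.05.
Divide by its size: 207965044.05 / 2505 = 83019.9777... → 83019.98.

83019.98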